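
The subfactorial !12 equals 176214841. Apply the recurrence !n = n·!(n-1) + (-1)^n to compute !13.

2290792932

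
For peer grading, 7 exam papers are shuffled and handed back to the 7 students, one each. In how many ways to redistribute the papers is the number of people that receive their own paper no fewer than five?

22

Sum C(7,i)·!(7-i) for i = 5..7:
  i=5: C(7,5)·!2 = 21·1 = 21
  i=6: C(7,6)·!1 = 7·0 = 0
  i=7: C(7,7)·!0 = 1·1 = 1
Total = 22.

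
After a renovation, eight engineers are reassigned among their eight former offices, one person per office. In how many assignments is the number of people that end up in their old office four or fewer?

# with exactly i fixed is C(8,i)·!(8-i); sum over i=0..4:
  i=0: C(8,0)·!8 = 1·14833 = 14833
  i=1: C(8,1)·!7 = 8·1854 = 14832
  i=2: C(8,2)·!6 = 28·265 = 7420
  i=3: C(8,3)·!5 = 56·44 = 2464
  i=4: C(8,4)·!4 = 70·9 = 630
Total = 40179.

40179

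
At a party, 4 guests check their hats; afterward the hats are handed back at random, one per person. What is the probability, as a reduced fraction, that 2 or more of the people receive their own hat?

7/24

Favorable outcomes: Σ_{i≥2} C(4,i)·!(4-i) = 6·1 + 4·0 + 1·1 = 7.
Total outcomes: 4! = 24.
Probability = 7/24 = 7/24.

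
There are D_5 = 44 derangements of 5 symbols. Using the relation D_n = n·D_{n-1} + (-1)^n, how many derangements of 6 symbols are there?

265

D_6 = 6·44 + 1 = 265.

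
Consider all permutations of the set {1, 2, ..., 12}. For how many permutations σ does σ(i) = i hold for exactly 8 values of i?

4455

Choose which 8 of the 12 are fixed: C(12,8) = 495.
The other 4 form a derangement: !4 = 9.
Total: 495 × 9 = 4455.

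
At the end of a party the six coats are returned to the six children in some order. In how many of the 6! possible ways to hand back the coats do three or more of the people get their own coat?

56

# with exactly i fixed is C(6,i)·!(6-i); sum over i=3..6:
  i=3: C(6,3)·!3 = 20·2 = 40
  i=4: C(6,4)·!2 = 15·1 = 15
  i=5: C(6,5)·!1 = 6·0 = 0
  i=6: C(6,6)·!0 = 1·1 = 1
Total = 56.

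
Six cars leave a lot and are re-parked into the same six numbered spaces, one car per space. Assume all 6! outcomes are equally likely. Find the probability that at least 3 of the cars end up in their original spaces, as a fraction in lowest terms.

Favorable outcomes: Σ_{i≥3} C(6,i)·!(6-i) = 20·2 + 15·1 + 6·0 + 1·1 = 56.
Total outcomes: 6! = 720.
Probability = 56/720 = 7/90.

7/90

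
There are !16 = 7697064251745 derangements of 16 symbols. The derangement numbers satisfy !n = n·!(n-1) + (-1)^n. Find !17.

!17 = 17·7697064251745 - 1 = 130850092279664.

130850092279664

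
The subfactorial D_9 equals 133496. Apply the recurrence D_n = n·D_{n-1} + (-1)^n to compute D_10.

D_10 = 10·133496 + 1 = 1334961.

1334961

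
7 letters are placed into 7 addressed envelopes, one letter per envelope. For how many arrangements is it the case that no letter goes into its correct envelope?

1854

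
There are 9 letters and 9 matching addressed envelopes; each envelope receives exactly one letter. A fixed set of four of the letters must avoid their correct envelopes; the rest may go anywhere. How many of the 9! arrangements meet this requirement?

Let A_j be the event that the j-th constrained one is fixed. By inclusion-exclusion over the 4 events:
Σ_{j=0}^{4} (-1)^j C(4,j)(9-j)!
= C(4,0)·9! - C(4,1)·8! + C(4,2)·7! - C(4,3)·6! + C(4,4)·5!
= 362880 - 161280 + 30240 - 2880 + 120
= 229080

229080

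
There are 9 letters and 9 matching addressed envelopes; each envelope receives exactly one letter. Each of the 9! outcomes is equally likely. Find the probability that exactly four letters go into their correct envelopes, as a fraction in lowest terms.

11/720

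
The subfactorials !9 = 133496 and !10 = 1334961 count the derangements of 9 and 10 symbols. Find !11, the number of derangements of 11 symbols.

!11 = (11-1)·(!10 + !9) = 10·(1334961 + 133496) = 10·1468457 = 14684570.

14684570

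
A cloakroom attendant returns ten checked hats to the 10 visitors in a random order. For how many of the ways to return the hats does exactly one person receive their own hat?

1334960

Choose which one of the 10 is fixed: C(10,1) = 10.
The remaining 9 must be deranged: !9 = 133496.
Total: 10 × 133496 = 1334960.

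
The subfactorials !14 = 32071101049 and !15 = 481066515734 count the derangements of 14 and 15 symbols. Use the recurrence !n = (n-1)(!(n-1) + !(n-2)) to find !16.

7697064251745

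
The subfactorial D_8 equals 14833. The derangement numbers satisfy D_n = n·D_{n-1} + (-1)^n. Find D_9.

133496

D_9 = 9·14833 - 1 = 133496.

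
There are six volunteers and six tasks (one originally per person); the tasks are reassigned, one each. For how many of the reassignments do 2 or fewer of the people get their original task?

Sum C(6,i)·!(6-i) for i = 0..2:
  i=0: C(6,0)·!6 = 1·265 = 265
  i=1: C(6,1)·!5 = 6·44 = 264
  i=2: C(6,2)·!4 = 15·9 = 135
Total = 664.

664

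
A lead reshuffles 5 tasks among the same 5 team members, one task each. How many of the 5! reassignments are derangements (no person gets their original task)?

44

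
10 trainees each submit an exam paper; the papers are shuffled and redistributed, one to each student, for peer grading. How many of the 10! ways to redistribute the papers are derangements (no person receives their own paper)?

1334961

!10 is the nearest integer to 10!/e.
10! = 3628800, and 3628800/e ≈ 1334960.92, so !10 = 1334961.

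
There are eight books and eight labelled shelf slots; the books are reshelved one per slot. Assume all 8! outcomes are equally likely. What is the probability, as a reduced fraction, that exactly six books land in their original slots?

1/1440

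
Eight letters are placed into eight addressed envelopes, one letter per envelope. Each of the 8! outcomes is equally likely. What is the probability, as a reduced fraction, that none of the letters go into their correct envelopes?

2119/5760

Favorable outcomes: !8 = 14833.
Total outcomes: 8! = 40320.
Probability = 14833/40320 = 2119/5760.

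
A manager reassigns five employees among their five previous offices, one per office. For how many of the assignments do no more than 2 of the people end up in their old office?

109

Sum C(5,i)·!(5-i) for i = 0..2:
  i=0: C(5,0)·!5 = 1·44 = 44
  i=1: C(5,1)·!4 = 5·9 = 45
  i=2: C(5,2)·!3 = 10·2 = 20
Total = 109.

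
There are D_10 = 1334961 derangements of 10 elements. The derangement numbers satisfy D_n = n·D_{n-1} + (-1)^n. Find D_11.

14684570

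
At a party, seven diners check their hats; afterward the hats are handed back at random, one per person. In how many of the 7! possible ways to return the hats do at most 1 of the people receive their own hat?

3709

Sum C(7,i)·!(7-i) for i = 0..1:
  i=0: C(7,0)·!7 = 1·1854 = 1854
  i=1: C(7,1)·!6 = 7·265 = 1855
Total = 3709.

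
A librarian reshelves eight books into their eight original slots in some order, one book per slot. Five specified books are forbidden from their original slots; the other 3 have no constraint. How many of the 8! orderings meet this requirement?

Let A_j be the event that the j-th constrained one is fixed. By inclusion-exclusion over the 5 events:
Σ_{j=0}^{5} (-1)^j C(5,j)(8-j)!
= C(5,0)·8! - C(5,1)·7! + C(5,2)·6! - C(5,3)·5! + C(5,4)·4! - C(5,5)·3!
= 40320 - 25200 + 7200 - 1200 + 120 - 6
= 21234

21234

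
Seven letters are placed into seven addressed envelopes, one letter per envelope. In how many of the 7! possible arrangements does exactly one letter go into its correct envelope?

1855

Pick the single fixed position: C(7,1) = 7 ways.
The remaining 6 must be deranged: !6 = 265.
Total: 7 × 265 = 1855.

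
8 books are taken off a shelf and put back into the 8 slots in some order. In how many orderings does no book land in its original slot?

14833

The number of derangements of 8 is !8 = Σ_{k=0}^{8} (-1)^k·8!/k!
= 8! - 8!/1! + 8!/2! - 8!/3! + 8!/4! - 8!/5! + 8!/6! - 8!/7! + 8!/8!
= 40320 - 40320 + 20160 - 6720 + 1680 - 336 + 56 - 8 + 1
= 14833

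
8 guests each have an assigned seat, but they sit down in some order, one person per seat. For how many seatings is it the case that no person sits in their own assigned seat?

14833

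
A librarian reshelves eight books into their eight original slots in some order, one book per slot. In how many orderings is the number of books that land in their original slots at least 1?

25487

Sum C(8,i)·!(8-i) for i = 1..8:
  i=1: C(8,1)·!7 = 8·1854 = 14832
  i=2: C(8,2)·!6 = 28·265 = 7420
  i=3: C(8,3)·!5 = 56·44 = 2464
  i=4: C(8,4)·!4 = 70·9 = 630
  i=5: C(8,5)·!3 = 56·2 = 112
  i=6: C(8,6)·!2 = 28·1 = 28
  i=7: C(8,7)·!1 = 8·0 = 0
  i=8: C(8,8)·!0 = 1·1 = 1
Total = 25487.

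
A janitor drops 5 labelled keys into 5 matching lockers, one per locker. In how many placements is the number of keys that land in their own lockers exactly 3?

Choose which 3 of the 5 are fixed: C(5,3) = 10.
The other 2 form a derangement: !2 = 1.
Total: 10 × 1 = 10.

10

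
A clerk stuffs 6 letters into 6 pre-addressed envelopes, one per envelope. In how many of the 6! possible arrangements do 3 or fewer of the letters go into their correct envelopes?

704

# with exactly i fixed is C(6,i)·!(6-i); sum over i=0..3:
  i=0: C(6,0)·!6 = 1·265 = 265
  i=1: C(6,1)·!5 = 6·44 = 264
  i=2: C(6,2)·!4 = 15·9 = 135
  i=3: C(6,3)·!3 = 20·2 = 40
Total = 704.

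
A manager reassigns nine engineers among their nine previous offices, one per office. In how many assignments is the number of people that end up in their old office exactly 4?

Pick the 4 fixed positions: C(9,4) = 126 ways.
The remaining 5 must be deranged: !5 = 44.
Total: 126 × 44 = 5544.

5544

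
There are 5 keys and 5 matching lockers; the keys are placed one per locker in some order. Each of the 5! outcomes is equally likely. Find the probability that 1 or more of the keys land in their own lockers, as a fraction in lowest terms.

19/30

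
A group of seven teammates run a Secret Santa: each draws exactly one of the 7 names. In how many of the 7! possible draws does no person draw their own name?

1854

!7 = 7! · Σ_{k=0}^{7} (-1)^k/k!
= 7! - 7!/1! + 7!/2! - 7!/3! + 7!/4! - 7!/5! + 7!/6! - 7!/7!
= 5040 - 5040 + 2520 - 840 + 210 - 42 + 7 - 1
= 1854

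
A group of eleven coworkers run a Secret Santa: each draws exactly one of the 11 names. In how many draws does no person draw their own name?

!11 = 11! · Σ_{k=0}^{11} (-1)^k/k!
= 11! - 11!/1! + 11!/2! - 11!/3! + 11!/4! - 11!/5! + 11!/6! - 11!/7! + 11!/8! - 11!/9! + 11!/10! - 11!/11!
= 39916800 - 39916800 + 19958400 - 6652800 + 1663200 - 332640 + 55440 - 7920 + 990 - 110 + 11 - 1
= 14684570

14684570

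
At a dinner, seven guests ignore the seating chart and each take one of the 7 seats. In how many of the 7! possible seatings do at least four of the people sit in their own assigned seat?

92

# with exactly i fixed is C(7,i)·!(7-i); sum over i=4..7:
  i=4: C(7,4)·!3 = 35·2 = 70
  i=5: C(7,5)·!2 = 21·1 = 21
  i=6: C(7,6)·!1 = 7·0 = 0
  i=7: C(7,7)·!0 = 1·1 = 1
Total = 92.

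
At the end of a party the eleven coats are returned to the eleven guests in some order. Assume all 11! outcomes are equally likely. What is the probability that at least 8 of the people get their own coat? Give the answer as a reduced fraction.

Favorable outcomes: Σ_{i≥8} C(11,i)·!(11-i) = 165·2 + 55·1 + 11·0 + 1·1 = 386.
Total outcomes: 11! = 39916800.
Probability = 386/39916800 = 193/19958400.

193/19958400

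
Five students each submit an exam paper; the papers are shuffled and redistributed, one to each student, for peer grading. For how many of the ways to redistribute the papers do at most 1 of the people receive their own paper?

# with exactly i fixed is C(5,i)·!(5-i); sum over i=0..1:
  i=0: C(5,0)·!5 = 1·44 = 44
  i=1: C(5,1)·!4 = 5·9 = 45
Total = 89.

89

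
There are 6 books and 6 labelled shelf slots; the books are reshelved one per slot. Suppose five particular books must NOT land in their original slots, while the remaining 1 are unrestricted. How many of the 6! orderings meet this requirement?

Let A_j be the event that the j-th constrained one is fixed. By inclusion-exclusion over the 5 events:
Σ_{j=0}^{5} (-1)^j C(5,j)(6-j)!
= C(5,0)·6! - C(5,1)·5! + C(5,2)·4! - C(5,3)·3! + C(5,4)·2! - C(5,5)·1!
= 720 - 600 + 240 - 60 + 10 - 1
= 309

309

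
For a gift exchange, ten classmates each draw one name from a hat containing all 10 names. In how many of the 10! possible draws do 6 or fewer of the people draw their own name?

3628514

# with exactly i fixed is C(10,i)·!(10-i); sum over i=0..6:
  i=0: C(10,0)·!10 = 1·1334961 = 1334961
  i=1: C(10,1)·!9 = 10·133496 = 1334960
  i=2: C(10,2)·!8 = 45·14833 = 667485
  i=3: C(10,3)·!7 = 120·1854 = 222480
  i=4: C(10,4)·!6 = 210·265 = 55650
  i=5: C(10,5)·!5 = 252·44 = 11088
  i=6: C(10,6)·!4 = 210·9 = 1890
Total = 3628514.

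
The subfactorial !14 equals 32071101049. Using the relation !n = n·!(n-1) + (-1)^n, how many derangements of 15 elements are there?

!15 = 15·32071101049 - 1 = 481066515734.

481066515734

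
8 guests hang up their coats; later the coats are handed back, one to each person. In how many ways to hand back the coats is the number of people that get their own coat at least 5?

141

Sum C(8,i)·!(8-i) for i = 5..8:
  i=5: C(8,5)·!3 = 56·2 = 112
  i=6: C(8,6)·!2 = 28·1 = 28
  i=7: C(8,7)·!1 = 8·0 = 0
  i=8: C(8,8)·!0 = 1·1 = 1
Total = 141.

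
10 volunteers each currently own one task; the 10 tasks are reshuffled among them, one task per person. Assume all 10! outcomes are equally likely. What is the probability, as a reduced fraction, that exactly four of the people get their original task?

53/3456

Favorable outcomes: C(10,4)·!6 = 210·265 = 55650.
Total outcomes: 10! = 3628800.
Probability = 55650/3628800 = 53/3456.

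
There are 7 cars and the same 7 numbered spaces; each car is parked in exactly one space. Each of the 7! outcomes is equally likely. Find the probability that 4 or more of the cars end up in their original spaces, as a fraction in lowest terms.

Favorable outcomes: Σ_{i≥4} C(7,i)·!(7-i) = 35·2 + 21·1 + 7·0 + 1·1 = 92.
Total outcomes: 7! = 5040.
Probability = 92/5040 = 23/1260.

23/1260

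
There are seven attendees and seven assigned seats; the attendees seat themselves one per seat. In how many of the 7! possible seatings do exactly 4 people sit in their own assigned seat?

Pick the 4 fixed positions: C(7,4) = 35 ways.
The other 3 form a derangement: !3 = 2.
Total: 35 × 2 = 70.

70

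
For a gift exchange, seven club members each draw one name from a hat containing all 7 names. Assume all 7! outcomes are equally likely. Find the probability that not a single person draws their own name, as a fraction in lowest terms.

103/280

Favorable outcomes: !7 = 1854.
Total outcomes: 7! = 5040.
Probability = 1854/5040 = 103/280.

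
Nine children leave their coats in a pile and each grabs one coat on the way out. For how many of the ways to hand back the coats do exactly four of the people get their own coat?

5544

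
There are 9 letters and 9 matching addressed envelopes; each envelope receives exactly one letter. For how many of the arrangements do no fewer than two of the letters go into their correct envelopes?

95887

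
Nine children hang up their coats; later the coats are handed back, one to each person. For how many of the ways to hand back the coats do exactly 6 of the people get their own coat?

Choose which 6 of the 9 are fixed: C(9,6) = 84.
The remaining 3 must be deranged: !3 = 2.
Total: 84 × 2 = 168.

168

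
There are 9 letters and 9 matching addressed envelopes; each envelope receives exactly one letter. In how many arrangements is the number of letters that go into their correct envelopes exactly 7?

36

Choose which 7 of the 9 are fixed: C(9,7) = 36.
The other 2 form a derangement: !2 = 1.
Total: 36 × 1 = 36.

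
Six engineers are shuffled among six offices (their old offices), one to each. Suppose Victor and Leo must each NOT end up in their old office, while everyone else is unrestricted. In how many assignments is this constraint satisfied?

504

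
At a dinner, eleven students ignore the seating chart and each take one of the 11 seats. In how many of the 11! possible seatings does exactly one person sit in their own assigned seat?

Pick the single fixed position: C(11,1) = 11 ways.
The remaining 10 must be deranged: !10 = 1334961.
Total: 11 × 1334961 = 14684571.

14684571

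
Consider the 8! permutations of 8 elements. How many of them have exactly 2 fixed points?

7420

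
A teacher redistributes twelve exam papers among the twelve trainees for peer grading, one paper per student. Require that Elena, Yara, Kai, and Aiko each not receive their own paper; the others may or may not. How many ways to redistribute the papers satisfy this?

Inclusion-exclusion on the 4 forbidden self-matches:
Σ_{j=0}^{4} (-1)^j C(4,j)(12-j)!
= C(4,0)·12! - C(4,1)·11! + C(4,2)·10! - C(4,3)·9! + C(4,4)·8!
= 479001600 - 159667200 + 21772800 - 1451520 + 40320
= 339696000

339696000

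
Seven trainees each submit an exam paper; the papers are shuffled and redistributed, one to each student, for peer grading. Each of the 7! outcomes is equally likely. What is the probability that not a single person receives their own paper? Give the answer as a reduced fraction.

103/280

Favorable outcomes: !7 = 1854.
Total outcomes: 7! = 5040.
Probability = 1854/5040 = 103/280.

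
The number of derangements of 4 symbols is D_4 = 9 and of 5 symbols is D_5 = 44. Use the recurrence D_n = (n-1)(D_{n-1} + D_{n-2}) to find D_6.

265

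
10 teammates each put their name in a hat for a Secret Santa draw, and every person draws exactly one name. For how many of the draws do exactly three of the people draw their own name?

Choose which 3 of the 10 are fixed: C(10,3) = 120.
The other 7 form a derangement: !7 = 1854.
Total: 120 × 1854 = 222480.

222480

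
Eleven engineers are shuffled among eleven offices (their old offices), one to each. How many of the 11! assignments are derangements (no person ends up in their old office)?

14684570

!11 is the nearest integer to 11!/e.
11! = 39916800, and 39916800/e ≈ 14684570.08, so !11 = 14684570.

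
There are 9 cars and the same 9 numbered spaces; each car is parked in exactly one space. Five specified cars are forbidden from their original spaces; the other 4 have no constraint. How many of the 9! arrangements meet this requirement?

205056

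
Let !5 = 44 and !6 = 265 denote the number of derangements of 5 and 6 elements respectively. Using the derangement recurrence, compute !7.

!7 = (7-1)·(!6 + !5) = 6·(265 + 44) = 6·309 = 1854.

1854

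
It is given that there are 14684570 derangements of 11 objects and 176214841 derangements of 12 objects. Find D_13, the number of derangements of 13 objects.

2290792932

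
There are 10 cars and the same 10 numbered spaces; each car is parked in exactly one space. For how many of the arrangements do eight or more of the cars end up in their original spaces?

46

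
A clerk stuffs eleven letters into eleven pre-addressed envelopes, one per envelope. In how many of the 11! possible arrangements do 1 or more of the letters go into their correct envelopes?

25232230

Sum C(11,i)·!(11-i) for i = 1..11:
  i=1: C(11,1)·!10 = 11·1334961 = 14684571
  i=2: C(11,2)·!9 = 55·133496 = 7342280
  i=3: C(11,3)·!8 = 165·14833 = 2447445
  i=4: C(11,4)·!7 = 330·1854 = 611820
  i=5: C(11,5)·!6 = 462·265 = 122430
  i=6: C(11,6)·!5 = 462·44 = 20328
  i=7: C(11,7)·!4 = 330·9 = 2970
  i=8: C(11,8)·!3 = 165·2 = 330
  i=9: C(11,9)·!2 = 55·1 = 55
  i=10: C(11,10)·!1 = 11·0 = 0
  i=11: C(11,11)·!0 = 1·1 = 1
Total = 25232230.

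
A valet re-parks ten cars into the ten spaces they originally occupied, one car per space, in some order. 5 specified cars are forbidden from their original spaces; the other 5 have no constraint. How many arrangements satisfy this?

Inclusion-exclusion on the 5 forbidden self-matches:
Σ_{j=0}^{5} (-1)^j C(5,j)(10-j)!
= C(5,0)·10! - C(5,1)·9! + C(5,2)·8! - C(5,3)·7! + C(5,4)·6! - C(5,5)·5!
= 3628800 - 1814400 + 403200 - 50400 + 3600 - 120
= 2170680

2170680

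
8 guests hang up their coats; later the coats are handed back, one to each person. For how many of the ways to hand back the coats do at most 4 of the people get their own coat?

40179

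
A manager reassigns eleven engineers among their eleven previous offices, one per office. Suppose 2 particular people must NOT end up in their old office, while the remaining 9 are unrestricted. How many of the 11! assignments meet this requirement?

Inclusion-exclusion on the 2 forbidden self-matches:
Σ_{j=0}^{2} (-1)^j C(2,j)(11-j)!
= C(2,0)·11! - C(2,1)·10! + C(2,2)·9!
= 39916800 - 7257600 + 362880
= 33022080

33022080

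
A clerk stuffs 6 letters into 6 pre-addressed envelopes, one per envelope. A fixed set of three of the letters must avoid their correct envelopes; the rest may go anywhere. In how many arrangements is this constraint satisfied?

426

Let A_j be the event that the j-th constrained one is fixed. By inclusion-exclusion over the 3 events:
Σ_{j=0}^{3} (-1)^j C(3,j)(6-j)!
= C(3,0)·6! - C(3,1)·5! + C(3,2)·4! - C(3,3)·3!
= 720 - 360 + 72 - 6
= 426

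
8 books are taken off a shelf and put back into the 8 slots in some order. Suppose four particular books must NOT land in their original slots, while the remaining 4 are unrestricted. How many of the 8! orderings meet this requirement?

Inclusion-exclusion on the 4 forbidden self-matches:
Σ_{j=0}^{4} (-1)^j C(4,j)(8-j)!
= C(4,0)·8! - C(4,1)·7! + C(4,2)·6! - C(4,3)·5! + C(4,4)·4!
= 40320 - 20160 + 4320 - 480 + 24
= 24024

24024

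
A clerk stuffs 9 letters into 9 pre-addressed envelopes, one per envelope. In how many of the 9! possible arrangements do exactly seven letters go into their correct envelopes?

36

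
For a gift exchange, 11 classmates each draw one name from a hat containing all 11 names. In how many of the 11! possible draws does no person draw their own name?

!11 = 11! · Σ_{k=0}^{11} (-1)^k/k!
= 11! - 11!/1! + 11!/2! - 11!/3! + 11!/4! - 11!/5! + 11!/6! - 11!/7! + 11!/8! - 11!/9! + 11!/10! - 11!/11!
= 39916800 - 39916800 + 19958400 - 6652800 + 1663200 - 332640 + 55440 - 7920 + 990 - 110 + 11 - 1
= 14684570

14684570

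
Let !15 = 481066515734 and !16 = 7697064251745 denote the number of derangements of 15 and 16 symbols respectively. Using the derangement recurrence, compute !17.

130850092279664

!17 = (17-1)·(!16 + !15) = 16·(7697064251745 + 481066515734) = 16·8178130767479 = 130850092279664.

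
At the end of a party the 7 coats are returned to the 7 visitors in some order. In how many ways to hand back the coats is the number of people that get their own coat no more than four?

# with exactly i fixed is C(7,i)·!(7-i); sum over i=0..4:
  i=0: C(7,0)·!7 = 1·1854 = 1854
  i=1: C(7,1)·!6 = 7·265 = 1855
  i=2: C(7,2)·!5 = 21·44 = 924
  i=3: C(7,3)·!4 = 35·9 = 315
  i=4: C(7,4)·!3 = 35·2 = 70
Total = 5018.

5018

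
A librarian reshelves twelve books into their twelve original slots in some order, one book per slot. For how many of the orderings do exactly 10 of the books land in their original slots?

66

Choose which 10 of the 12 are fixed: C(12,10) = 66.
The remaining 2 must be deranged: !2 = 1.
Total: 66 × 1 = 66.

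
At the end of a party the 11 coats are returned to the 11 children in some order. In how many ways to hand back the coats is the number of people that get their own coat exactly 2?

Pick the 2 fixed positions: C(11,2) = 55 ways.
The remaining 9 must be deranged: !9 = 133496.
Total: 55 × 133496 = 7342280.

7342280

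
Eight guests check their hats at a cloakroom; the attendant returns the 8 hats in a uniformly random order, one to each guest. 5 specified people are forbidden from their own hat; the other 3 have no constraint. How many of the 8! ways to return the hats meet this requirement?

Inclusion-exclusion on the 5 forbidden self-matches:
Σ_{j=0}^{5} (-1)^j C(5,j)(8-j)!
= C(5,0)·8! - C(5,1)·7! + C(5,2)·6! - C(5,3)·5! + C(5,4)·4! - C(5,5)·3!
= 40320 - 25200 + 7200 - 1200 + 120 - 6
= 21234

21234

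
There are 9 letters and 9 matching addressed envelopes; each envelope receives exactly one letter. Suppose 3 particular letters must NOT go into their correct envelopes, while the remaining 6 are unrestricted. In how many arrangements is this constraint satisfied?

Inclusion-exclusion on the 3 forbidden self-matches:
Σ_{j=0}^{3} (-1)^j C(3,j)(9-j)!
= C(3,0)·9! - C(3,1)·8! + C(3,2)·7! - C(3,3)·6!
= 362880 - 120960 + 15120 - 720
= 256320

256320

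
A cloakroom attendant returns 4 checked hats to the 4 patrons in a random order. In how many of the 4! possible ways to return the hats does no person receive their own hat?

!4 is the nearest integer to 4!/e.
4! = 24, and 24/e ≈ 8.83, so !4 = 9.

9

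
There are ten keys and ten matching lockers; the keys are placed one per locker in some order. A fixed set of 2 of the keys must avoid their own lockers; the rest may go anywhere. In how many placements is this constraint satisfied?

2943360

Let A_j be the event that the j-th constrained one is fixed. By inclusion-exclusion over the 2 events:
Σ_{j=0}^{2} (-1)^j C(2,j)(10-j)!
= C(2,0)·10! - C(2,1)·9! + C(2,2)·8!
= 3628800 - 725760 + 40320
= 2943360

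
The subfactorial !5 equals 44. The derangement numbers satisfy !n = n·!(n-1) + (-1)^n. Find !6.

265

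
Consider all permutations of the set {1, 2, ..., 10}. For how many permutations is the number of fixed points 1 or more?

2293839

Sum C(10,i)·!(10-i) for i = 1..10:
  i=1: C(10,1)·!9 = 10·133496 = 1334960
  i=2: C(10,2)·!8 = 45·14833 = 667485
  i=3: C(10,3)·!7 = 120·1854 = 222480
  i=4: C(10,4)·!6 = 210·265 = 55650
  i=5: C(10,5)·!5 = 252·44 = 11088
  i=6: C(10,6)·!4 = 210·9 = 1890
  i=7: C(10,7)·!3 = 120·2 = 240
  i=8: C(10,8)·!2 = 45·1 = 45
  i=9: C(10,9)·!1 = 10·0 = 0
  i=10: C(10,10)·!0 = 1·1 = 1
Total = 2293839.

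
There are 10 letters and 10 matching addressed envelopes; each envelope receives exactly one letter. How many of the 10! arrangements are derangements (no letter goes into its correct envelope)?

The subfactorial !10 = [10!/e] (nearest integer).
10! = 3628800, and 3628800/e ≈ 1334960.92, so !10 = 1334961.

1334961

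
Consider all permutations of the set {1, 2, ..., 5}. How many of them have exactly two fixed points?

Pick the 2 fixed positions: C(5,2) = 10 ways.
The remaining 3 must be deranged: !3 = 2.
Total: 10 × 2 = 20.

20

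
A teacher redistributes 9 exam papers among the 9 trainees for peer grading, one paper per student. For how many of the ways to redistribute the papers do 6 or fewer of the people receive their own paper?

# with exactly i fixed is C(9,i)·!(9-i); sum over i=0..6:
  i=0: C(9,0)·!9 = 1·133496 = 133496
  i=1: C(9,1)·!8 = 9·14833 = 133497
  i=2: C(9,2)·!7 = 36·1854 = 66744
  i=3: C(9,3)·!6 = 84·265 = 22260
  i=4: C(9,4)·!5 = 126·44 = 5544
  i=5: C(9,5)·!4 = 126·9 = 1134
  i=6: C(9,6)·!3 = 84·2 = 168
Total = 362843.

362843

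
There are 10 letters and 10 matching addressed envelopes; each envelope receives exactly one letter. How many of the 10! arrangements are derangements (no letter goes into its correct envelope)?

The number of derangements of 10 is !10 = Σ_{k=0}^{10} (-1)^k·10!/k!
= 10! - 10!/1! + 10!/2! - 10!/3! + 10!/4! - 10!/5! + 10!/6! - 10!/7! + 10!/8! - 10!/9! + 10!/10!
= 3628800 - 3628800 + 1814400 - 604800 + 151200 - 30240 + 5040 - 720 + 90 - 10 + 1
= 1334961

1334961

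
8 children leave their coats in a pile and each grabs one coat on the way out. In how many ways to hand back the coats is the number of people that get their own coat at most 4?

40179

Sum C(8,i)·!(8-i) for i = 0..4:
  i=0: C(8,0)·!8 = 1·14833 = 14833
  i=1: C(8,1)·!7 = 8·1854 = 14832
  i=2: C(8,2)·!6 = 28·265 = 7420
  i=3: C(8,3)·!5 = 56·44 = 2464
  i=4: C(8,4)·!4 = 70·9 = 630
Total = 40179.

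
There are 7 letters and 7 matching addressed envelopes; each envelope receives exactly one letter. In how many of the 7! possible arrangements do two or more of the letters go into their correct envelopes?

1331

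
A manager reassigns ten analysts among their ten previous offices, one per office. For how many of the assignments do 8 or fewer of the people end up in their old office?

Sum C(10,i)·!(10-i) for i = 0..8:
  i=0: C(10,0)·!10 = 1·1334961 = 1334961
  i=1: C(10,1)·!9 = 10·133496 = 1334960
  i=2: C(10,2)·!8 = 45·14833 = 667485
  i=3: C(10,3)·!7 = 120·1854 = 222480
  i=4: C(10,4)·!6 = 210·265 = 55650
  i=5: C(10,5)·!5 = 252·44 = 11088
  i=6: C(10,6)·!4 = 210·9 = 1890
  i=7: C(10,7)·!3 = 120·2 = 240
  i=8: C(10,8)·!2 = 45·1 = 45
Total = 3628799.

3628799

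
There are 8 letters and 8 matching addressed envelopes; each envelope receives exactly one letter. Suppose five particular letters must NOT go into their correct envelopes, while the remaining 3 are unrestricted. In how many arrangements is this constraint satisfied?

Let A_j be the event that the j-th constrained one is fixed. By inclusion-exclusion over the 5 events:
Σ_{j=0}^{5} (-1)^j C(5,j)(8-j)!
= C(5,0)·8! - C(5,1)·7! + C(5,2)·6! - C(5,3)·5! + C(5,4)·4! - C(5,5)·3!
= 40320 - 25200 + 7200 - 1200 + 120 - 6
= 21234

21234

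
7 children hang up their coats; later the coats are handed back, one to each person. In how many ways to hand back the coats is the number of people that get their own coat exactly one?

Choose which one of the 7 is fixed: C(7,1) = 7.
The remaining 6 must be deranged: !6 = 265.
Total: 7 × 265 = 1855.

1855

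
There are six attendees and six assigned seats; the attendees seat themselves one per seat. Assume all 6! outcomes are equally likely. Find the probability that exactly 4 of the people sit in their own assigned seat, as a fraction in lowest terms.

1/48

Favorable outcomes: C(6,4)·!2 = 15·1 = 15.
Total outcomes: 6! = 720.
Probability = 15/720 = 1/48.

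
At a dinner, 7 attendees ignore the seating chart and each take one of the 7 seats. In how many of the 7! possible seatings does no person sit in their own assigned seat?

1854

Use !n = n·!(n-1) + (-1)^n.
!7 = 7·265 - 1 = 1854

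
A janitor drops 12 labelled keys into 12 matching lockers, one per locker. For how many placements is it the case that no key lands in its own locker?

176214841

Recurrence: !12 = 11·(!11 + !10).
!12 = 11·(14684570 + 1334961) = 11·16019531 = 176214841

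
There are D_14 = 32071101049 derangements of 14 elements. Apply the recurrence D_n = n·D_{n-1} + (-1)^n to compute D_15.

D_15 = 15·32071101049 - 1 = 481066515734.

481066515734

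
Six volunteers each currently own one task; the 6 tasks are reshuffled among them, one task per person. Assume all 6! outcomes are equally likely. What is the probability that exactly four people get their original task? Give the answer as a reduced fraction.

1/48

Favorable outcomes: C(6,4)·!2 = 15·1 = 15.
Total outcomes: 6! = 720.
Probability = 15/720 = 1/48.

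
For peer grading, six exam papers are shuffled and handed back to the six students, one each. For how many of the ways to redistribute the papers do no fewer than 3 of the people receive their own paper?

56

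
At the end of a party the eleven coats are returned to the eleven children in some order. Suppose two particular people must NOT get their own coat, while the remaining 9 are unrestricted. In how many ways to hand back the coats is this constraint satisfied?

Let A_j be the event that the j-th constrained one is fixed. By inclusion-exclusion over the 2 events:
Σ_{j=0}^{2} (-1)^j C(2,j)(11-j)!
= C(2,0)·11! - C(2,1)·10! + C(2,2)·9!
= 39916800 - 7257600 + 362880
= 33022080

33022080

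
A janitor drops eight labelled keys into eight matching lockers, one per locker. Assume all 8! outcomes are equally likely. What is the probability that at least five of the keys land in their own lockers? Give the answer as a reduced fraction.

47/13440

Favorable outcomes: Σ_{i≥5} C(8,i)·!(8-i) = 56·2 + 28·1 + 8·0 + 1·1 = 141.
Total outcomes: 8! = 40320.
Probability = 141/40320 = 47/13440.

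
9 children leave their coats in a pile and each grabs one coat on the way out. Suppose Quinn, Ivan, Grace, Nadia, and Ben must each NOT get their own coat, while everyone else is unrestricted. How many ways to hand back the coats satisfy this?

205056

Let A_j be the event that the j-th constrained one is fixed. By inclusion-exclusion over the 5 events:
Σ_{j=0}^{5} (-1)^j C(5,j)(9-j)!
= C(5,0)·9! - C(5,1)·8! + C(5,2)·7! - C(5,3)·6! + C(5,4)·5! - C(5,5)·4!
= 362880 - 201600 + 50400 - 7200 + 600 - 24
= 205056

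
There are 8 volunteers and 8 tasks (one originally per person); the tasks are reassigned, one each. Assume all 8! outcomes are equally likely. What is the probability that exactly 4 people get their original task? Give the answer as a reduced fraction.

Favorable outcomes: C(8,4)·!4 = 70·9 = 630.
Total outcomes: 8! = 40320.
Probability = 630/40320 = 1/64.

1/64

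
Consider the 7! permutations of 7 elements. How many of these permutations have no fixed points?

1854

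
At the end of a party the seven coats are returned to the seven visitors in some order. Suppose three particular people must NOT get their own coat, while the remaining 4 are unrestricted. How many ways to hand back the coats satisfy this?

3216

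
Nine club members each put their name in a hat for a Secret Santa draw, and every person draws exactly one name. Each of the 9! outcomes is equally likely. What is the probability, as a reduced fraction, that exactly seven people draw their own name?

1/10080

Favorable outcomes: C(9,7)·!2 = 36·1 = 36.
Total outcomes: 9! = 362880.
Probability = 36/362880 = 1/10080.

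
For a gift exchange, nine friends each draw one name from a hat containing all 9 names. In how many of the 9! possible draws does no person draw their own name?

133496

Use !n = (n-1)(!(n-1) + !(n-2)).
!9 = 8·(14833 + 1854) = 8·16687 = 133496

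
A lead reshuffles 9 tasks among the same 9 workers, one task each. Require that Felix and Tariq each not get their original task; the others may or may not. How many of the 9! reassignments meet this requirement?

287280

Let A_j be the event that the j-th constrained one is fixed. By inclusion-exclusion over the 2 events:
Σ_{j=0}^{2} (-1)^j C(2,j)(9-j)!
= C(2,0)·9! - C(2,1)·8! + C(2,2)·7!
= 362880 - 80640 + 5040
= 287280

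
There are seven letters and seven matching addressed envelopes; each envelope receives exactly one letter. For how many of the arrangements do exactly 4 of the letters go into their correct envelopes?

Pick the 4 fixed positions: C(7,4) = 35 ways.
The other 3 form a derangement: !3 = 2.
Total: 35 × 2 = 70.

70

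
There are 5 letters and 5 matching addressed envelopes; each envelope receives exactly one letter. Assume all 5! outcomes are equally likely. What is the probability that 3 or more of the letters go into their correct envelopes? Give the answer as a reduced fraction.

11/120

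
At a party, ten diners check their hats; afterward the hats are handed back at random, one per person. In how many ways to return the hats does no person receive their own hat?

By inclusion-exclusion, !10 = Σ (-1)^k · 10!/k! for k=0..10
= 10! - 10!/1! + 10!/2! - 10!/3! + 10!/4! - 10!/5! + 10!/6! - 10!/7! + 10!/8! - 10!/9! + 10!/10!
= 3628800 - 3628800 + 1814400 - 604800 + 151200 - 30240 + 5040 - 720 + 90 - 10 + 1
= 1334961

1334961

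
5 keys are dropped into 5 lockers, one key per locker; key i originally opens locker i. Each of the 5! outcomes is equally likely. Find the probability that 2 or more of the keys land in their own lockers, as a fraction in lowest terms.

Favorable outcomes: Σ_{i≥2} C(5,i)·!(5-i) = 10·2 + 10·1 + 5·0 + 1·1 = 31.
Total outcomes: 5! = 120.
Probability = 31/120 = 31/120.

31/120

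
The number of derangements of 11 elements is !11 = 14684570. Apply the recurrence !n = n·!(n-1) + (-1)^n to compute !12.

!12 = 12·14684570 + 1 = 176214841.

176214841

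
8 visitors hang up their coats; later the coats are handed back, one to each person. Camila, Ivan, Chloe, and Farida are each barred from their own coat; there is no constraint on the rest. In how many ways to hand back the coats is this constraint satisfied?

Let A_j be the event that the j-th constrained one is fixed. By inclusion-exclusion over the 4 events:
Σ_{j=0}^{4} (-1)^j C(4,j)(8-j)!
= C(4,0)·8! - C(4,1)·7! + C(4,2)·6! - C(4,3)·5! + C(4,4)·4!
= 40320 - 20160 + 4320 - 480 + 24
= 24024

24024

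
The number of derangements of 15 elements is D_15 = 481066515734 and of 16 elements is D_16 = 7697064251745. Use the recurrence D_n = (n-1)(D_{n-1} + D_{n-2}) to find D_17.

D_17 = (17-1)·(D_16 + D_15) = 16·(7697064251745 + 481066515734) = 16·8178130767479 = 130850092279664.

130850092279664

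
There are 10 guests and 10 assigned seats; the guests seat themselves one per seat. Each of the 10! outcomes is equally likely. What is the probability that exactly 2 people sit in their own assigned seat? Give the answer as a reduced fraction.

2119/11520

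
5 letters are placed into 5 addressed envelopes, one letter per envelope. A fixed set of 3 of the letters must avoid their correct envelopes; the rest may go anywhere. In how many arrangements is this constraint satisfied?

Inclusion-exclusion on the 3 forbidden self-matches:
Σ_{j=0}^{3} (-1)^j C(3,j)(5-j)!
= C(3,0)·5! - C(3,1)·4! + C(3,2)·3! - C(3,3)·2!
= 120 - 72 + 18 - 2
= 64

64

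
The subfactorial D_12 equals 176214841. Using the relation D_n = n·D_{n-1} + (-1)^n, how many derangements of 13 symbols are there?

D_13 = 13·176214841 - 1 = 2290792932.

2290792932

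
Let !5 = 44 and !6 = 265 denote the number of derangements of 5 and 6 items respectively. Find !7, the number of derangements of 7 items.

1854

!7 = (7-1)·(!6 + !5) = 6·(265 + 44) = 6·309 = 1854.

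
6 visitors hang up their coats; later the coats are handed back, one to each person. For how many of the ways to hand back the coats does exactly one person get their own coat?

Choose which one of the 6 is fixed: C(6,1) = 6.
The other 5 form a derangement: !5 = 44.
Total: 6 × 44 = 264.

264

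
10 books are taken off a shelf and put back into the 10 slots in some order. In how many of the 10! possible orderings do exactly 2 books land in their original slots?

667485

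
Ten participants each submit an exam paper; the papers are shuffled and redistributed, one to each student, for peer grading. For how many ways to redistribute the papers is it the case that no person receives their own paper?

!10 is the nearest integer to 10!/e.
10! = 3628800, and 3628800/e ≈ 1334960.92, so !10 = 1334961.

1334961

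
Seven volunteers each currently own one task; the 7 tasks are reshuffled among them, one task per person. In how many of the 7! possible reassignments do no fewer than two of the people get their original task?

1331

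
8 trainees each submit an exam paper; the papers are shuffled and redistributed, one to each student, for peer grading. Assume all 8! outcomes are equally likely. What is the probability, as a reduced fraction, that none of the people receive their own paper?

Favorable outcomes: !8 = 14833.
Total outcomes: 8! = 40320.
Probability = 14833/40320 = 2119/5760.

2119/5760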